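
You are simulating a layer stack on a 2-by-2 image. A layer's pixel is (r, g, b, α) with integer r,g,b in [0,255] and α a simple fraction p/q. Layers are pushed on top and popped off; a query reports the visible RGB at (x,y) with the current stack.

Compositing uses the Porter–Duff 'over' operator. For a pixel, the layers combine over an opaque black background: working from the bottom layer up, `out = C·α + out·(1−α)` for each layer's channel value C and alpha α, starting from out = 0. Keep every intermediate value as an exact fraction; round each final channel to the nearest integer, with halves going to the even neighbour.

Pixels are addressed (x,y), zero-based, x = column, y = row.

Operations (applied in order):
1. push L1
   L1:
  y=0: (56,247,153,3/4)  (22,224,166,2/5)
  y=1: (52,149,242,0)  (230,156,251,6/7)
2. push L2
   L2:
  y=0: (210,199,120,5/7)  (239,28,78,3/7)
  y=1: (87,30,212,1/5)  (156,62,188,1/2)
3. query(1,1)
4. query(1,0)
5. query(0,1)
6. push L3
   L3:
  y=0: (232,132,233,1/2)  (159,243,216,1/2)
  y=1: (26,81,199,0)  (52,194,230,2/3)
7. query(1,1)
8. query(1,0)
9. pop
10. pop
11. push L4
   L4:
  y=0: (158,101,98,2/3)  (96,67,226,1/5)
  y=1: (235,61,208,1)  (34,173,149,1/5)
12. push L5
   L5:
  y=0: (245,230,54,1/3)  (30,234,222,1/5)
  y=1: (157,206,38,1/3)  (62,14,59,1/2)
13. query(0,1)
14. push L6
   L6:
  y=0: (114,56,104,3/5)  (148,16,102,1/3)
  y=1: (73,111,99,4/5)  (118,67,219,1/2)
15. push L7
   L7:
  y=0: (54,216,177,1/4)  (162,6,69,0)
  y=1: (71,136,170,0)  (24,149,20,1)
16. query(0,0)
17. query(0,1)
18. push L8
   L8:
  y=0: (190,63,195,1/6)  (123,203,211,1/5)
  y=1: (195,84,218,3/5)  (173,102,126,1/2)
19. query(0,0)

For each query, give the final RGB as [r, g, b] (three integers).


(1,1) stack=L1,L2; from [0,0,0]:
+L1 (α=6/7) → [1380/7, 936/7, 1506/7]
+L2 (α=1/2) → [1236/7, 685/7, 1411/7]
→ [177, 98, 202]

query (1,0) [L1,L2] — begin 0,0,0
+L1 (α=2/5) → [44/5, 448/5, 332/5]
+L2 (α=3/7) → [3761/35, 316/5, 2498/35]
= [107, 63, 71]

at x=0,y=1 over L1,L2:
after L1 α=0: [0, 0, 0]
after L2 α=1/5: [87/5, 6, 212/5]
= [17, 6, 42]

at x=1,y=1 over L1,L2,L3:
after L1 α=6/7: [1380/7, 936/7, 1506/7]
after L2 α=1/2: [1236/7, 685/7, 1411/7]
after L3 α=2/3: [1964/21, 3401/21, 4631/21]
→ [94, 162, 221]

at x=1,y=0 over L1,L2,L3:
L1 α=2/5: [44/5, 448/5, 332/5]
L2 α=3/7: [3761/35, 316/5, 2498/35]
L3 α=1/2: [4663/35, 1531/10, 5029/35]
= [133, 153, 144]

at x=0,y=1 over L1,L4,L5:
L1 α=0: [0, 0, 0]
L4 α=1: [235, 61, 208]
L5 α=1/3: [209, 328/3, 454/3]
= [209, 109, 151]

query (0,0) [L1,L4,L5,L6,L7] — begin 0,0,0
L1 α=3/4: [42, 741/4, 459/4]
L4 α=2/3: [358/3, 1549/12, 1243/12]
L5 α=1/3: [1451/9, 2929/18, 1567/18]
L6 α=3/5: [1196/9, 4441/45, 875/9]
L7 α=1/4: [679/6, 7681/60, 703/6]
→ [113, 128, 117]

query (0,1) [L1,L4,L5,L6,L7] — begin 0,0,0
after L1 α=0: [0, 0, 0]
after L4 α=1: [235, 61, 208]
after L5 α=1/3: [209, 328/3, 454/3]
after L6 α=4/5: [501/5, 332/3, 1642/15]
after L7 α=0: [501/5, 332/3, 1642/15]
→ [100, 111, 109]

(0,0) stack=L1,L4,L5,L6,L7,L8; from [0,0,0]:
+L1 (α=3/4) → [42, 741/4, 459/4]
+L4 (α=2/3) → [358/3, 1549/12, 1243/12]
+L5 (α=1/3) → [1451/9, 2929/18, 1567/18]
+L6 (α=3/5) → [1196/9, 4441/45, 875/9]
+L7 (α=1/4) → [679/6, 7681/60, 703/6]
+L8 (α=1/6) → [4535/36, 8437/72, 4685/36]
rounded: [126, 117, 130]


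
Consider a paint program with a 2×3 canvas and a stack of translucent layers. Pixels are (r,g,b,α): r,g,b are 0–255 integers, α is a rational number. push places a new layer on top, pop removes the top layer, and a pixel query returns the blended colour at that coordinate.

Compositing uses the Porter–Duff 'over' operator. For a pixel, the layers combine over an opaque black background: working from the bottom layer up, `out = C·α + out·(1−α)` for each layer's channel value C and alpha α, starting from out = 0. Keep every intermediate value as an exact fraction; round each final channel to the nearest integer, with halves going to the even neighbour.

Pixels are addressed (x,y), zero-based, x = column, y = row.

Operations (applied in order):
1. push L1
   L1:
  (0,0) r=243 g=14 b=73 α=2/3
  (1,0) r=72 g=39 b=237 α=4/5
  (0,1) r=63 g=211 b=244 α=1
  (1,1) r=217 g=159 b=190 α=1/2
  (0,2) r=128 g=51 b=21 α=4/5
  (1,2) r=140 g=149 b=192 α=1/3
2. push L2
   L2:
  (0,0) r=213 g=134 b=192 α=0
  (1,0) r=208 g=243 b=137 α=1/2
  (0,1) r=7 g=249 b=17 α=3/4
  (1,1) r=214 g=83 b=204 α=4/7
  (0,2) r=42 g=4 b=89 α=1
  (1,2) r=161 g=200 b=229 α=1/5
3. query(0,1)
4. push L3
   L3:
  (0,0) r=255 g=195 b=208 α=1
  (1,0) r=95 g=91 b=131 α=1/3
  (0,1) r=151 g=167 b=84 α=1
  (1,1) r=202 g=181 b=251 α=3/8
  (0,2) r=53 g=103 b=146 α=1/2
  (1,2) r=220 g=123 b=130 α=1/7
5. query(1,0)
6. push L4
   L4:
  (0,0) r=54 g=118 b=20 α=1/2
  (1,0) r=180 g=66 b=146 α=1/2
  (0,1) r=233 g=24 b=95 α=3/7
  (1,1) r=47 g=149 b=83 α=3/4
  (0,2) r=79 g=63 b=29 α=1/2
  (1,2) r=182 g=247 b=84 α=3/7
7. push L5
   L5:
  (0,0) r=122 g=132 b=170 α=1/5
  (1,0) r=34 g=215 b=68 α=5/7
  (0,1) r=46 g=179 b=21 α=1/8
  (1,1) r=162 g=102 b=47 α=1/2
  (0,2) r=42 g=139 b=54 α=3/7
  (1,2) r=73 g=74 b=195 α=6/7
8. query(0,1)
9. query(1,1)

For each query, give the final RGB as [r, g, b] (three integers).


query (0,1) [L1,L2] — begin 0,0,0
after L1 α=1: [63, 211, 244]
after L2 α=3/4: [21, 479/2, 295/4]
→ [21, 240, 74]

query (1,0) [L1,L2,L3] — begin 0,0,0
L1 α=4/5: [288/5, 156/5, 948/5]
L2 α=1/2: [664/5, 1371/10, 1633/10]
L3 α=1/3: [601/5, 1826/15, 2288/15]
= [120, 122, 153]

at x=0,y=1 over L1,L2,L3,L4,L5:
after L1 α=1: [63, 211, 244]
after L2 α=3/4: [21, 479/2, 295/4]
after L3 α=1: [151, 167, 84]
after L4 α=3/7: [1303/7, 740/7, 621/7]
after L5 α=1/8: [1349/8, 919/8, 321/4]
→ [169, 115, 80]

at x=1,y=1 over L1,L2,L3,L4,L5:
+L1 (α=1/2) → [217/2, 159/2, 95]
+L2 (α=4/7) → [2363/14, 163/2, 1101/7]
+L3 (α=3/8) → [20299/112, 1901/16, 1347/7]
+L4 (α=3/4) → [36091/448, 9053/64, 1545/14]
+L5 (α=1/2) → [108667/896, 15581/128, 2203/28]
rounded: [121, 122, 79]


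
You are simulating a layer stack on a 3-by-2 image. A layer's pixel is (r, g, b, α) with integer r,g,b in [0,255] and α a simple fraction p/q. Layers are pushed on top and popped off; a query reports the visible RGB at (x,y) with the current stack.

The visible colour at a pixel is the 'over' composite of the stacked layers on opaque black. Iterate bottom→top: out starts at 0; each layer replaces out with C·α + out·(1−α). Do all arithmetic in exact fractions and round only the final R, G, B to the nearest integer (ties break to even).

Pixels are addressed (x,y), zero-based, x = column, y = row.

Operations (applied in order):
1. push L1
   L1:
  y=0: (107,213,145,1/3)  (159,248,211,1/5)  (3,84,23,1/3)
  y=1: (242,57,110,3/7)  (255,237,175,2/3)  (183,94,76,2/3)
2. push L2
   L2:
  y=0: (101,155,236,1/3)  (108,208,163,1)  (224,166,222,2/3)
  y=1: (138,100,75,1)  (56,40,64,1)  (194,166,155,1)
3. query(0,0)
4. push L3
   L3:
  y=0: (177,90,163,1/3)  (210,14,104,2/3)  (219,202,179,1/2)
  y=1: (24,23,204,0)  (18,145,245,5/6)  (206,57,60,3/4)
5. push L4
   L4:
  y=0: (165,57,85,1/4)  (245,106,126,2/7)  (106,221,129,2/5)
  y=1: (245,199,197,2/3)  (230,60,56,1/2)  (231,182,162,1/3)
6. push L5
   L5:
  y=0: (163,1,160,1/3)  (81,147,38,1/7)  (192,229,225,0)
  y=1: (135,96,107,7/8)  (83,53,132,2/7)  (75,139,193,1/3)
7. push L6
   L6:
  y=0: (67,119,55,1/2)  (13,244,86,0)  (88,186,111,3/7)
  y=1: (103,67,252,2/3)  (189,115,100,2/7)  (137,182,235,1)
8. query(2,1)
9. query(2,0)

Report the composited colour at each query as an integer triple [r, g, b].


at x=0,y=0 over L1,L2:
L1 α=1/3: [107/3, 71, 145/3]
L2 α=1/3: [517/9, 99, 998/9]
rounded: [57, 99, 111]

at x=2,y=1 over L1,L2,L3,L4,L5,L6:
L1 α=2/3: [122, 188/3, 152/3]
L2 α=1: [194, 166, 155]
L3 α=3/4: [203, 337/4, 335/4]
L4 α=1/3: [637/3, 701/6, 659/6]
L5 α=1/3: [1499/9, 1118/9, 1238/9]
L6 α=1: [137, 182, 235]
→ [137, 182, 235]

at x=2,y=0 over L1,L2,L3,L4,L5,L6:
L1 α=1/3: [1, 28, 23/3]
L2 α=2/3: [449/3, 120, 1355/9]
L3 α=1/2: [553/3, 161, 1483/9]
L4 α=2/5: [153, 185, 2257/15]
L5 α=0: [153, 185, 2257/15]
L6 α=3/7: [876/7, 1298/7, 14023/105]
rounded: [125, 185, 134]


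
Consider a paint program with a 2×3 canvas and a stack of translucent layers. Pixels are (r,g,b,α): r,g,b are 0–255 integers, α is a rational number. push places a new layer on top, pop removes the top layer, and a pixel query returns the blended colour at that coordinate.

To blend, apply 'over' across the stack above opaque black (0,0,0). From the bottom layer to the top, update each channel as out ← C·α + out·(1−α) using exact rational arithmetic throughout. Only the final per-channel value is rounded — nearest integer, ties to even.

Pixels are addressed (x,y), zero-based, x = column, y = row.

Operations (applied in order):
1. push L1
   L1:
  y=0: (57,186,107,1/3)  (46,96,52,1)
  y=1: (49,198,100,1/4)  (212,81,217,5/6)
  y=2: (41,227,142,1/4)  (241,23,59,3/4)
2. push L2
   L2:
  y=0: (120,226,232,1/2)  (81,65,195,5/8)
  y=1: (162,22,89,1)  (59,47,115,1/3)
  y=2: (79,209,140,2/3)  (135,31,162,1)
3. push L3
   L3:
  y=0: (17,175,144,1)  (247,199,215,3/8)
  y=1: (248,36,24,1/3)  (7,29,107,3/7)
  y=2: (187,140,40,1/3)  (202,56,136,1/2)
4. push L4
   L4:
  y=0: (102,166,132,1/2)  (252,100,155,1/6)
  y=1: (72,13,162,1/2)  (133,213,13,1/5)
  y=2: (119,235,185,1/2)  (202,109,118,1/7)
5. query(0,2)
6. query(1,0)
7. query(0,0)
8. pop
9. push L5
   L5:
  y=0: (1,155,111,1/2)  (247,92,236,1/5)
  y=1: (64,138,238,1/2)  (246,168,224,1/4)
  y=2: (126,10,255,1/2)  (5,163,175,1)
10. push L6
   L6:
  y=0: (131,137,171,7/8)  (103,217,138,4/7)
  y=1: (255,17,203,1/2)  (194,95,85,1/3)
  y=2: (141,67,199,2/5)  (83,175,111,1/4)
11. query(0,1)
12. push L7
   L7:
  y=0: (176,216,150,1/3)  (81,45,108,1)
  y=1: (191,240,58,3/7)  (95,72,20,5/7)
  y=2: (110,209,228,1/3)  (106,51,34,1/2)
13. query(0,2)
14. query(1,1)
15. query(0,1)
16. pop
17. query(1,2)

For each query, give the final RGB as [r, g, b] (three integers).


query (0,2) [L1,L2,L3,L4] — begin 0,0,0
+L1 (α=1/4) → [41/4, 227/4, 71/2]
+L2 (α=2/3) → [673/12, 633/4, 631/6]
+L3 (α=1/3) → [1795/18, 913/6, 751/9]
+L4 (α=1/2) → [3937/36, 2323/12, 1208/9]
→ [109, 194, 134]

query (1,0) [L1,L2,L3,L4] — begin 0,0,0
L1 α=1: [46, 96, 52]
L2 α=5/8: [543/8, 613/8, 1131/8]
L3 α=3/8: [8643/64, 7841/64, 10815/64]
L4 α=1/6: [19781/128, 45605/384, 63995/384]
rounded: [155, 119, 167]

query (0,0) [L1,L2,L3,L4] — begin 0,0,0
L1 α=1/3: [19, 62, 107/3]
L2 α=1/2: [139/2, 144, 803/6]
L3 α=1: [17, 175, 144]
L4 α=1/2: [119/2, 341/2, 138]
→ [60, 170, 138]

(0,1) stack=L1,L2,L3,L5,L6; from [0,0,0]:
after L1 α=1/4: [49/4, 99/2, 25]
after L2 α=1: [162, 22, 89]
after L3 α=1/3: [572/3, 80/3, 202/3]
after L5 α=1/2: [382/3, 247/3, 458/3]
after L6 α=1/2: [1147/6, 149/3, 1067/6]
→ [191, 50, 178]

at x=0,y=2 over L1,L2,L3,L5,L6,L7:
L1 α=1/4: [41/4, 227/4, 71/2]
L2 α=2/3: [673/12, 633/4, 631/6]
L3 α=1/3: [1795/18, 913/6, 751/9]
L5 α=1/2: [4063/36, 973/12, 1523/9]
L6 α=2/5: [7447/60, 1509/20, 2717/15]
L7 α=1/3: [10747/90, 3599/30, 8854/45]
= [119, 120, 197]

(1,1) stack=L1,L2,L3,L5,L6,L7; from [0,0,0]:
L1 α=5/6: [530/3, 135/2, 1085/6]
L2 α=1/3: [1237/9, 182/3, 1430/9]
L3 α=3/7: [5137/63, 989/21, 8609/63]
L5 α=1/4: [10303/84, 2165/28, 13313/84]
L6 α=1/3: [18451/126, 1165/14, 16883/126]
L7 α=5/7: [48376/441, 3685/49, 23183/441]
→ [110, 75, 53]

query (0,1) [L1,L2,L3,L5,L6,L7] — begin 0,0,0
+L1 (α=1/4) → [49/4, 99/2, 25]
+L2 (α=1) → [162, 22, 89]
+L3 (α=1/3) → [572/3, 80/3, 202/3]
+L5 (α=1/2) → [382/3, 247/3, 458/3]
+L6 (α=1/2) → [1147/6, 149/3, 1067/6]
+L7 (α=3/7) → [4013/21, 2756/21, 2656/21]
rounded: [191, 131, 126]

(1,2) stack=L1,L2,L3,L5,L6; from [0,0,0]:
after L1 α=3/4: [723/4, 69/4, 177/4]
after L2 α=1: [135, 31, 162]
after L3 α=1/2: [337/2, 87/2, 149]
after L5 α=1: [5, 163, 175]
after L6 α=1/4: [49/2, 166, 159]
→ [24, 166, 159]


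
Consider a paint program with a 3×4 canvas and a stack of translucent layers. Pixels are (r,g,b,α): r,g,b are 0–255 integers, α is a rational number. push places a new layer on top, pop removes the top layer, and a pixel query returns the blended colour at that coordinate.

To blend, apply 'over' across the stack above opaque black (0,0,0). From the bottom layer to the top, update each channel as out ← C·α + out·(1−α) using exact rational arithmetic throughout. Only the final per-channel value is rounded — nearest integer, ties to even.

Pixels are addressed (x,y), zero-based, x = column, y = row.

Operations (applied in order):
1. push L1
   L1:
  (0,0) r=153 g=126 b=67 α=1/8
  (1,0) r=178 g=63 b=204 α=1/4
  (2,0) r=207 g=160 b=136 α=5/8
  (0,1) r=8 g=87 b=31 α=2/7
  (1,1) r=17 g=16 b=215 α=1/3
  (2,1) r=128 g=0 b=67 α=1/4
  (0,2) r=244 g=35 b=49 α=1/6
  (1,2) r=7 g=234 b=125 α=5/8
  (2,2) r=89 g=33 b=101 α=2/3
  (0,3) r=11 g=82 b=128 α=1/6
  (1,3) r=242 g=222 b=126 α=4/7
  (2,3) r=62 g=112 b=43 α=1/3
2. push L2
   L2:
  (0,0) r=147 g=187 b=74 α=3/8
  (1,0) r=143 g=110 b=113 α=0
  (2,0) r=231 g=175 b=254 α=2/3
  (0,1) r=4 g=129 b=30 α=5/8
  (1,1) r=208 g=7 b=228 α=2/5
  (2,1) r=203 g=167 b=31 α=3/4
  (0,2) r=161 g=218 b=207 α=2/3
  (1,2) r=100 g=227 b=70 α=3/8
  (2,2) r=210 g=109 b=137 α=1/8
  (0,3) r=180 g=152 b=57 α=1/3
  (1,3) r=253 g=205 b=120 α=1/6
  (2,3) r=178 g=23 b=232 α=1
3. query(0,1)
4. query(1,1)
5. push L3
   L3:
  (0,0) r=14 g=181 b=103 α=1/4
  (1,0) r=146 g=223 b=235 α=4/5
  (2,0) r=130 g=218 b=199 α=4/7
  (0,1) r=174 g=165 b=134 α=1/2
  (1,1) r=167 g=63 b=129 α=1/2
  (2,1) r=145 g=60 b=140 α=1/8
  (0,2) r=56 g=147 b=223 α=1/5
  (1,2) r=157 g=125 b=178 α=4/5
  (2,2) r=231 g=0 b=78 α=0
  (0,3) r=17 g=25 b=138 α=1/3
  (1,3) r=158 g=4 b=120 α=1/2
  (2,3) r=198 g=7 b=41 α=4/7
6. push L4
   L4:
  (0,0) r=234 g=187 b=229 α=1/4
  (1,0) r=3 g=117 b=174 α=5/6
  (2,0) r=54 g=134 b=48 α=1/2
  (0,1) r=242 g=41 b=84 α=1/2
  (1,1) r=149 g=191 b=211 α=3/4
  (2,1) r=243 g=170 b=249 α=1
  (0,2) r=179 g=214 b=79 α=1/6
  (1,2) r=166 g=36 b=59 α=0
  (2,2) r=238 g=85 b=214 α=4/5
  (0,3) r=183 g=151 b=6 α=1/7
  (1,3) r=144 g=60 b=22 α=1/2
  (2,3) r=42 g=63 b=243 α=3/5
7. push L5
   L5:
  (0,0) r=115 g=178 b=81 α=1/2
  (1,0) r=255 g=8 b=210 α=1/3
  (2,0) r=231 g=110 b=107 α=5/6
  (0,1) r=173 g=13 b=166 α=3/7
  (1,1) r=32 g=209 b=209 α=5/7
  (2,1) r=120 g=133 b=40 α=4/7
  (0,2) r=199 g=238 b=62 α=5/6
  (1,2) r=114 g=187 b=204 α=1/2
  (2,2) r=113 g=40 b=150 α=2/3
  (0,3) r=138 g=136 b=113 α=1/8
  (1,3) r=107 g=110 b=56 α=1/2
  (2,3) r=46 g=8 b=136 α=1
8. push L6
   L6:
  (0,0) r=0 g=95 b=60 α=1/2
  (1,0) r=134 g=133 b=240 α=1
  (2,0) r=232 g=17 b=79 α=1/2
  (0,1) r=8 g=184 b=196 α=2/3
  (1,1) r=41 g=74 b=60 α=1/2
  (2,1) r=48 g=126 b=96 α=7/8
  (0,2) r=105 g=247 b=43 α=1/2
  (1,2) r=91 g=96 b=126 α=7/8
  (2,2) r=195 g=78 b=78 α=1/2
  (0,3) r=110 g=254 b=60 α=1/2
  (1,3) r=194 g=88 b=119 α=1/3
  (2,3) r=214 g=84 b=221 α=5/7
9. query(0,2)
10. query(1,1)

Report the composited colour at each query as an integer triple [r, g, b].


query (0,1) [L1,L2] — begin 0,0,0
+L1 (α=2/7) → [16/7, 174/7, 62/7]
+L2 (α=5/8) → [47/14, 5037/56, 309/14]
rounded: [3, 90, 22]

(1,1) stack=L1,L2; from [0,0,0]:
+L1 (α=1/3) → [17/3, 16/3, 215/3]
+L2 (α=2/5) → [433/5, 6, 671/5]
= [87, 6, 134]

(0,2) stack=L1,L2,L3,L4,L5,L6; from [0,0,0]:
+L1 (α=1/6) → [122/3, 35/6, 49/6]
+L2 (α=2/3) → [1088/9, 2651/18, 2533/18]
+L3 (α=1/5) → [4856/45, 1325/9, 7073/45]
+L4 (α=1/6) → [6467/54, 8551/54, 3892/27]
+L5 (α=5/6) → [60197/324, 72811/324, 6131/81]
+L6 (α=1/2) → [94217/648, 152839/648, 4807/81]
→ [145, 236, 59]

query (1,1) [L1,L2,L3,L4,L5,L6] — begin 0,0,0
+L1 (α=1/3) → [17/3, 16/3, 215/3]
+L2 (α=2/5) → [433/5, 6, 671/5]
+L3 (α=1/2) → [634/5, 69/2, 658/5]
+L4 (α=3/4) → [2869/20, 1215/8, 3823/20]
+L5 (α=5/7) → [4469/70, 5395/28, 2039/10]
+L6 (α=1/2) → [7339/140, 7467/56, 2639/20]
→ [52, 133, 132]


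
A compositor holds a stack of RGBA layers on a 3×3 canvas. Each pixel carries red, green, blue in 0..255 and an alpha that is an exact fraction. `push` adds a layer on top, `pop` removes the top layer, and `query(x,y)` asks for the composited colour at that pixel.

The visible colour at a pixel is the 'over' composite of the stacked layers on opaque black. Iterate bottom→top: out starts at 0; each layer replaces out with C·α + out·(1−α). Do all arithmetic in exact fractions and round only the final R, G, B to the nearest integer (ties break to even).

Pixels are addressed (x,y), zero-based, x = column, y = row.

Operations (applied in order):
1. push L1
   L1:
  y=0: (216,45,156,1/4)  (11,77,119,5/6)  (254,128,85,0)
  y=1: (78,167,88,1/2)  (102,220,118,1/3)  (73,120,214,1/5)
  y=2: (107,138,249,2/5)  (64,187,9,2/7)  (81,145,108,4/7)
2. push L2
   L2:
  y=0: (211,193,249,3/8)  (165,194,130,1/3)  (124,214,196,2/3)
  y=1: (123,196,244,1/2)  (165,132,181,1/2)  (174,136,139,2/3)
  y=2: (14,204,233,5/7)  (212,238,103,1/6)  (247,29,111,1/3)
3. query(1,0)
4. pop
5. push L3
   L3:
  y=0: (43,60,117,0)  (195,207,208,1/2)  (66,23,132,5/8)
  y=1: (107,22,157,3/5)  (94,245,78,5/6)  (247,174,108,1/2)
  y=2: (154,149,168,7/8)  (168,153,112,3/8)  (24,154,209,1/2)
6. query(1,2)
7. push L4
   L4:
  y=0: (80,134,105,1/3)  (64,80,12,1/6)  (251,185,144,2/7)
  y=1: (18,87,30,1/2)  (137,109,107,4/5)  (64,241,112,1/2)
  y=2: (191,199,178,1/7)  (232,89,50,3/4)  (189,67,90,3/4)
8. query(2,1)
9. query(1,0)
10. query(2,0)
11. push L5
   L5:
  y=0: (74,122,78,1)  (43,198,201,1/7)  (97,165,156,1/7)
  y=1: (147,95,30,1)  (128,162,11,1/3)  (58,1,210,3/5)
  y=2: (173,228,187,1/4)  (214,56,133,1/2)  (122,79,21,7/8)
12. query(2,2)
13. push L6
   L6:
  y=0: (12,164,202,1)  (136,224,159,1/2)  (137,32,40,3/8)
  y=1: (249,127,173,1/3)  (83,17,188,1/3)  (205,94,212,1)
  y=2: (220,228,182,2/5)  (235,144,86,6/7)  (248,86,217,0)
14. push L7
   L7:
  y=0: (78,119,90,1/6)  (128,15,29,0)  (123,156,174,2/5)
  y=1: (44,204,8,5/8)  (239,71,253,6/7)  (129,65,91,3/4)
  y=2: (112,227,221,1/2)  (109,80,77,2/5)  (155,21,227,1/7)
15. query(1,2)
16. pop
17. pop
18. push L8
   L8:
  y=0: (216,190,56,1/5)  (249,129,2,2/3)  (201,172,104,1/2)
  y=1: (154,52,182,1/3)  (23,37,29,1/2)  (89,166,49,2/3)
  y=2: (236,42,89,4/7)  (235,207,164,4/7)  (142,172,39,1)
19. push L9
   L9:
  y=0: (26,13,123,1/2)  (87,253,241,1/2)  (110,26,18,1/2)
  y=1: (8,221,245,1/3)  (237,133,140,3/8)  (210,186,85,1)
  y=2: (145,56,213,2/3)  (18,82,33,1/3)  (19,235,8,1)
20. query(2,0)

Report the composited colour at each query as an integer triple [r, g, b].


at x=1,y=0 over L1,L2:
after L1 α=5/6: [55/6, 385/6, 595/6]
after L2 α=1/3: [550/9, 967/9, 985/9]
rounded: [61, 107, 109]

(1,2) stack=L1,L3; from [0,0,0]:
+L1 (α=2/7) → [128/7, 374/7, 18/7]
+L3 (α=3/8) → [521/7, 5083/56, 1221/28]
= [74, 91, 44]

(2,1) stack=L1,L3,L4; from [0,0,0]:
after L1 α=1/5: [73/5, 24, 214/5]
after L3 α=1/2: [654/5, 99, 377/5]
after L4 α=1/2: [487/5, 170, 937/10]
= [97, 170, 94]

(1,0) stack=L1,L3,L4; from [0,0,0]:
L1 α=5/6: [55/6, 385/6, 595/6]
L3 α=1/2: [1225/12, 1627/12, 1843/12]
L4 α=1/6: [6893/72, 9095/72, 9359/72]
rounded: [96, 126, 130]

at x=2,y=0 over L1,L3,L4:
after L1 α=0: [0, 0, 0]
after L3 α=5/8: [165/4, 115/8, 165/2]
after L4 α=2/7: [2833/28, 505/8, 1401/14]
→ [101, 63, 100]

query (2,2) [L1,L3,L4,L5] — begin 0,0,0
+L1 (α=4/7) → [324/7, 580/7, 432/7]
+L3 (α=1/2) → [246/7, 829/7, 1895/14]
+L4 (α=3/4) → [4215/28, 559/7, 5675/56]
+L5 (α=7/8) → [28127/224, 2215/28, 13907/448]
= [126, 79, 31]

query (1,2) [L1,L3,L4,L5,L6,L7] — begin 0,0,0
after L1 α=2/7: [128/7, 374/7, 18/7]
after L3 α=3/8: [521/7, 5083/56, 1221/28]
after L4 α=3/4: [5393/28, 20035/224, 5421/112]
after L5 α=1/2: [11385/56, 32579/448, 20317/224]
after L6 α=6/7: [90345/392, 419651/3136, 135901/1568]
after L7 α=2/5: [356491/1960, 1760713/15680, 129835/1568]
rounded: [182, 112, 83]

at x=2,y=0 over L1,L3,L4,L5,L8,L9:
after L1 α=0: [0, 0, 0]
after L3 α=5/8: [165/4, 115/8, 165/2]
after L4 α=2/7: [2833/28, 505/8, 1401/14]
after L5 α=1/7: [9857/98, 2175/28, 5295/49]
after L8 α=1/2: [29555/196, 6991/56, 10391/98]
after L9 α=1/2: [51115/392, 8447/112, 12155/196]
rounded: [130, 75, 62]


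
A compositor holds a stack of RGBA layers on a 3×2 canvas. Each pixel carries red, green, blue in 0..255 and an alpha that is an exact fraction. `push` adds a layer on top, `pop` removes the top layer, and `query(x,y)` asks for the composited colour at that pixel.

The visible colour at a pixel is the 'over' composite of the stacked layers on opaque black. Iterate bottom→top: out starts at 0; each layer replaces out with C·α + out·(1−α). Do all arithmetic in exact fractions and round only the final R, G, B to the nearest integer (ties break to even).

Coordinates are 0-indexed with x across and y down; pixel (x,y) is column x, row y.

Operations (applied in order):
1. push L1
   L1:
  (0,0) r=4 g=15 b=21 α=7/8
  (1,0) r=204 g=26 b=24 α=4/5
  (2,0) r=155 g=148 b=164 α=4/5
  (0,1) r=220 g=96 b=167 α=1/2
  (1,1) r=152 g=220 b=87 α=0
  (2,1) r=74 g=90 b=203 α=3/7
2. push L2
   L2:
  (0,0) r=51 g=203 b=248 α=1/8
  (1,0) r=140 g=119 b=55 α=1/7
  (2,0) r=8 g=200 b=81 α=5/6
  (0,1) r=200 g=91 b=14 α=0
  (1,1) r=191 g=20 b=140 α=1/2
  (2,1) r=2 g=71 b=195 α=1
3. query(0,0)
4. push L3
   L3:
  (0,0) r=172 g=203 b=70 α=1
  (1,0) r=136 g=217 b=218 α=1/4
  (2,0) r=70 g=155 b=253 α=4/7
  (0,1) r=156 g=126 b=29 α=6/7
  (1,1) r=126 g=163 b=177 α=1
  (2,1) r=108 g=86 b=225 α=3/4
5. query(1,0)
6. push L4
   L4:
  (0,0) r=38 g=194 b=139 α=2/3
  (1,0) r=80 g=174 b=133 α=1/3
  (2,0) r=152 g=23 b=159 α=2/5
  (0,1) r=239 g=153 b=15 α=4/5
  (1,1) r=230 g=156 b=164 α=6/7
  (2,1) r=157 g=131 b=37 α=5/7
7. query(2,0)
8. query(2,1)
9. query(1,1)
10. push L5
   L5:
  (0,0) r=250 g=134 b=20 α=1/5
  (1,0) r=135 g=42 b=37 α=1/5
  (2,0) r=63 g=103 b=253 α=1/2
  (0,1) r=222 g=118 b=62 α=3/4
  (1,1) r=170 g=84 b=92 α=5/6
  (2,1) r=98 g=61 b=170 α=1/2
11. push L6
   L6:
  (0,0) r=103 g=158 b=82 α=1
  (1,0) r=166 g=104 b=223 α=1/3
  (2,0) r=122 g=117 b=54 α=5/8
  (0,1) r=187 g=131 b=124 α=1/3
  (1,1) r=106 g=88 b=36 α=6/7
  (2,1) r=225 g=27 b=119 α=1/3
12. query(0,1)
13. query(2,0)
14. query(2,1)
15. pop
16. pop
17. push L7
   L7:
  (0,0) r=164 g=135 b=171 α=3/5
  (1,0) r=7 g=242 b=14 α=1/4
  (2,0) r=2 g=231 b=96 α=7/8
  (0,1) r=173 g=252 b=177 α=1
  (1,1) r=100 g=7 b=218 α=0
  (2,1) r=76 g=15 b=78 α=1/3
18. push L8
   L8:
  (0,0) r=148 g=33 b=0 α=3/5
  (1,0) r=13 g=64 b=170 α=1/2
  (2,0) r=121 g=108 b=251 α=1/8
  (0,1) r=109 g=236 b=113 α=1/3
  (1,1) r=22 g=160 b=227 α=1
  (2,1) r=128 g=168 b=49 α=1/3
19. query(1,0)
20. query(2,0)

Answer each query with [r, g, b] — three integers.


(0,0) stack=L1,L2; from [0,0,0]:
L1 α=7/8: [7/2, 105/8, 147/8]
L2 α=1/8: [151/16, 2359/64, 3013/64]
rounded: [9, 37, 47]

query (1,0) [L1,L2,L3] — begin 0,0,0
after L1 α=4/5: [816/5, 104/5, 96/5]
after L2 α=1/7: [5596/35, 1219/35, 851/35]
after L3 α=1/4: [5387/35, 2813/35, 10183/140]
→ [154, 80, 73]

query (2,0) [L1,L2,L3,L4] — begin 0,0,0
+L1 (α=4/5) → [124, 592/5, 656/5]
+L2 (α=5/6) → [82/3, 932/5, 2681/30]
+L3 (α=4/7) → [362/7, 5896/35, 12801/70]
+L4 (α=2/5) → [3214/35, 19298/175, 60663/350]
rounded: [92, 110, 173]

(2,1) stack=L1,L2,L3,L4; from [0,0,0]:
L1 α=3/7: [222/7, 270/7, 87]
L2 α=1: [2, 71, 195]
L3 α=3/4: [163/2, 329/4, 435/2]
L4 α=5/7: [948/7, 1639/14, 620/7]
= [135, 117, 89]

query (1,1) [L1,L2,L3,L4] — begin 0,0,0
after L1 α=0: [0, 0, 0]
after L2 α=1/2: [191/2, 10, 70]
after L3 α=1: [126, 163, 177]
after L4 α=6/7: [1506/7, 157, 1161/7]
= [215, 157, 166]

query (0,1) [L1,L2,L3,L4,L5,L6] — begin 0,0,0
+L1 (α=1/2) → [110, 48, 167/2]
+L2 (α=0) → [110, 48, 167/2]
+L3 (α=6/7) → [1046/7, 804/7, 515/14]
+L4 (α=4/5) → [7738/35, 5088/35, 271/14]
+L5 (α=3/4) → [7762/35, 8739/70, 2875/56]
+L6 (α=1/3) → [22069/105, 13324/105, 6347/84]
→ [210, 127, 76]

(2,0) stack=L1,L2,L3,L4,L5,L6; from [0,0,0]:
+L1 (α=4/5) → [124, 592/5, 656/5]
+L2 (α=5/6) → [82/3, 932/5, 2681/30]
+L3 (α=4/7) → [362/7, 5896/35, 12801/70]
+L4 (α=2/5) → [3214/35, 19298/175, 60663/350]
+L5 (α=1/2) → [5419/70, 37323/350, 149213/700]
+L6 (α=5/8) → [58957/560, 316719/2800, 636639/5600]
rounded: [105, 113, 114]

query (2,1) [L1,L2,L3,L4,L5,L6] — begin 0,0,0
after L1 α=3/7: [222/7, 270/7, 87]
after L2 α=1: [2, 71, 195]
after L3 α=3/4: [163/2, 329/4, 435/2]
after L4 α=5/7: [948/7, 1639/14, 620/7]
after L5 α=1/2: [817/7, 2493/28, 905/7]
after L6 α=1/3: [3209/21, 957/14, 881/7]
→ [153, 68, 126]

(1,0) stack=L1,L2,L3,L4,L7,L8; from [0,0,0]:
L1 α=4/5: [816/5, 104/5, 96/5]
L2 α=1/7: [5596/35, 1219/35, 851/35]
L3 α=1/4: [5387/35, 2813/35, 10183/140]
L4 α=1/3: [13574/105, 11716/105, 19493/210]
L7 α=1/4: [13819/140, 10093/70, 20473/280]
L8 α=1/2: [15639/280, 14573/140, 68073/560]
= [56, 104, 122]

query (2,0) [L1,L2,L3,L4,L7,L8] — begin 0,0,0
after L1 α=4/5: [124, 592/5, 656/5]
after L2 α=5/6: [82/3, 932/5, 2681/30]
after L3 α=4/7: [362/7, 5896/35, 12801/70]
after L4 α=2/5: [3214/35, 19298/175, 60663/350]
after L7 α=7/8: [463/35, 302273/1400, 295863/2800]
after L8 α=1/8: [267/10, 323873/1600, 396263/3200]
→ [27, 202, 124]


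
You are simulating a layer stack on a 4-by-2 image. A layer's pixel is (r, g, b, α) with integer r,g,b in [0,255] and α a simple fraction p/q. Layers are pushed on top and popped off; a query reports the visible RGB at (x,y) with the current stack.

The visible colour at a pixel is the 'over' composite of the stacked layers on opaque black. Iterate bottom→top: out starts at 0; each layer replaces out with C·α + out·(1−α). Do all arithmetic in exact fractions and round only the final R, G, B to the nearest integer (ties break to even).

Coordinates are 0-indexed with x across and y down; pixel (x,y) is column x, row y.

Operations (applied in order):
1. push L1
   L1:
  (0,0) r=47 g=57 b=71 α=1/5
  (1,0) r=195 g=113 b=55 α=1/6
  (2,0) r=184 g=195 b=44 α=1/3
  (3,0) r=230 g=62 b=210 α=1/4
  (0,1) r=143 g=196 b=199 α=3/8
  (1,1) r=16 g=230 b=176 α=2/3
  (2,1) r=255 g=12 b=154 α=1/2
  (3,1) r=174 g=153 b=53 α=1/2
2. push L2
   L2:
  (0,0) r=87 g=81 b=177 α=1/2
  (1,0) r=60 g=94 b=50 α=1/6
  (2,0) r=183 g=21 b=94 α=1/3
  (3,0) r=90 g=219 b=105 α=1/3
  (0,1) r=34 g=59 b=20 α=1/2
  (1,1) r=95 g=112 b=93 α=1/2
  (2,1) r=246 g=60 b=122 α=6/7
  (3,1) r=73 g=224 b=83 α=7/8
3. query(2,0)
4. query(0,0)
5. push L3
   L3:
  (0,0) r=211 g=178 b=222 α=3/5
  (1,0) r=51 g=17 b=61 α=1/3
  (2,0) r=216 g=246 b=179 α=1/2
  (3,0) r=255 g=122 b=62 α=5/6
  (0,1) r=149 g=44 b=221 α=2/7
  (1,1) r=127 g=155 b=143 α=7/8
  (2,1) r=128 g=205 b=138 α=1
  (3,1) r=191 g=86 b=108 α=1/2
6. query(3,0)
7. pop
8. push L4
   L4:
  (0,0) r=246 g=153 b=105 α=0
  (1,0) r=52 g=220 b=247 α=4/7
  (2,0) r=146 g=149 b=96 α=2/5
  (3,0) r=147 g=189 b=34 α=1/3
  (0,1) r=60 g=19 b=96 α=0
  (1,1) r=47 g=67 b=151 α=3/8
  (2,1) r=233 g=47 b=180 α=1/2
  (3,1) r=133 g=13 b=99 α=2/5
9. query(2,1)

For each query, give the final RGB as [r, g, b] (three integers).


at x=2,y=0 over L1,L2:
after L1 α=1/3: [184/3, 65, 44/3]
after L2 α=1/3: [917/9, 151/3, 370/9]
→ [102, 50, 41]

at x=0,y=0 over L1,L2:
after L1 α=1/5: [47/5, 57/5, 71/5]
after L2 α=1/2: [241/5, 231/5, 478/5]
→ [48, 46, 96]

at x=3,y=0 over L1,L2,L3:
after L1 α=1/4: [115/2, 31/2, 105/2]
after L2 α=1/3: [205/3, 250/3, 70]
after L3 α=5/6: [2015/9, 1040/9, 190/3]
→ [224, 116, 63]

at x=2,y=1 over L1,L2,L4:
after L1 α=1/2: [255/2, 6, 77]
after L2 α=6/7: [3207/14, 366/7, 809/7]
after L4 α=1/2: [6469/28, 695/14, 2069/14]
= [231, 50, 148]


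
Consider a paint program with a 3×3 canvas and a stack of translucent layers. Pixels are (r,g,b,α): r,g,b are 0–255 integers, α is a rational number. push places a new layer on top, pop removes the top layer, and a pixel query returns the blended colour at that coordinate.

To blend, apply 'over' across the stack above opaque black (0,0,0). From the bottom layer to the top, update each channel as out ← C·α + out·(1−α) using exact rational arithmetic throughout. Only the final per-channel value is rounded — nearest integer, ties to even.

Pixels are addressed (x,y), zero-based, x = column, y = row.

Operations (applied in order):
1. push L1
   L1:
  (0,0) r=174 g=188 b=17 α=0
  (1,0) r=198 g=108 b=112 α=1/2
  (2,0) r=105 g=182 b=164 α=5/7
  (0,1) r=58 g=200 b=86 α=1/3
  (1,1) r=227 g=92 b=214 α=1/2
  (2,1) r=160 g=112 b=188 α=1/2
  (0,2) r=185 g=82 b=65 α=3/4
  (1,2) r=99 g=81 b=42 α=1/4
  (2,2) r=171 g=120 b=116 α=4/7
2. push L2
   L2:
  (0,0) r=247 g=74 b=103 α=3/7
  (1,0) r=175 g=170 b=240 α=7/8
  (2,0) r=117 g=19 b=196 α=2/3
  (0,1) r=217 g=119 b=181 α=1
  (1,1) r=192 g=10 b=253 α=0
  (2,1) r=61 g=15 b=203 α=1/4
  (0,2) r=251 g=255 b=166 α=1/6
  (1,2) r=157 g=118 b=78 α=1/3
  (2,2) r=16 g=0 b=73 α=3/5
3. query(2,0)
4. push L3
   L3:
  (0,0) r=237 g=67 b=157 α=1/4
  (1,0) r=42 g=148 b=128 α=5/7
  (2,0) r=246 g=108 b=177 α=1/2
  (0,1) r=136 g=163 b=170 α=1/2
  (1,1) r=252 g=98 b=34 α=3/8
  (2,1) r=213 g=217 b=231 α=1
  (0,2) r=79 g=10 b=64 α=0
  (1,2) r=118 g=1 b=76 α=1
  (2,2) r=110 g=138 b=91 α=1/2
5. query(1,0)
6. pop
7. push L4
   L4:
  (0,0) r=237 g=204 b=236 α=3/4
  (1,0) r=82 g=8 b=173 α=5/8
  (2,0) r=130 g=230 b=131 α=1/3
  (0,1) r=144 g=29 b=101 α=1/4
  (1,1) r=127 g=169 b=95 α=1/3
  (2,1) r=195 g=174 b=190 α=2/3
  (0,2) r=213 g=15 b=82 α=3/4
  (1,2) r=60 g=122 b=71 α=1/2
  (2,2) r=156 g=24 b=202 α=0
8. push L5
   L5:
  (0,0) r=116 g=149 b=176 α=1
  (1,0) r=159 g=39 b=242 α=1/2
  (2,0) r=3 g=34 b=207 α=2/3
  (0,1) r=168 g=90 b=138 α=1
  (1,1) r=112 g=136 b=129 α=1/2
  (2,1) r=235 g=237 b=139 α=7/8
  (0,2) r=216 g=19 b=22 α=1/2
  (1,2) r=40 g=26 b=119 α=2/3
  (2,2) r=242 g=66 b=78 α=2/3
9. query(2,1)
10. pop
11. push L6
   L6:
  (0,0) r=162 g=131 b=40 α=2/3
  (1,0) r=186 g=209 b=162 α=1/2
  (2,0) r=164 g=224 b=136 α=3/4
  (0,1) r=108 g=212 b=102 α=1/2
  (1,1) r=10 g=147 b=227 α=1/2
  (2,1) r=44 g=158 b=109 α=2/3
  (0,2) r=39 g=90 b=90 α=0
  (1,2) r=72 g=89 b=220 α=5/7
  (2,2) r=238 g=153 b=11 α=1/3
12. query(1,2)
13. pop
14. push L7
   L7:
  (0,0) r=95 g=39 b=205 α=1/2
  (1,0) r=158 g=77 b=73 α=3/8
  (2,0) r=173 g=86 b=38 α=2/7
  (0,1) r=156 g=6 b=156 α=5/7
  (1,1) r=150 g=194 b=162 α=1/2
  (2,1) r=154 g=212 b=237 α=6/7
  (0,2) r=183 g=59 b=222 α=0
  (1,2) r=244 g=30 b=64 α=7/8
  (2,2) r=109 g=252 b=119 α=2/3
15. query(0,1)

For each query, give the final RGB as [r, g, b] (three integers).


at x=2,y=0 over L1,L2:
+L1 (α=5/7) → [75, 130, 820/7]
+L2 (α=2/3) → [103, 56, 1188/7]
→ [103, 56, 170]

at x=1,y=0 over L1,L2,L3:
L1 α=1/2: [99, 54, 56]
L2 α=7/8: [331/2, 311/2, 217]
L3 α=5/7: [541/7, 1051/7, 1074/7]
→ [77, 150, 153]

query (2,1) [L1,L2,L4,L5] — begin 0,0,0
after L1 α=1/2: [80, 56, 94]
after L2 α=1/4: [301/4, 183/4, 485/4]
after L4 α=2/3: [1861/12, 525/4, 2005/12]
after L5 α=7/8: [21601/96, 7161/32, 13681/96]
rounded: [225, 224, 143]

at x=1,y=2 over L1,L2,L4,L6:
L1 α=1/4: [99/4, 81/4, 21/2]
L2 α=1/3: [413/6, 317/6, 33]
L4 α=1/2: [773/12, 1049/12, 52]
L6 α=5/7: [419/6, 3719/42, 172]
→ [70, 89, 172]

at x=0,y=1 over L1,L2,L4,L7:
+L1 (α=1/3) → [58/3, 200/3, 86/3]
+L2 (α=1) → [217, 119, 181]
+L4 (α=1/4) → [795/4, 193/2, 161]
+L7 (α=5/7) → [2355/14, 223/7, 1102/7]
= [168, 32, 157]


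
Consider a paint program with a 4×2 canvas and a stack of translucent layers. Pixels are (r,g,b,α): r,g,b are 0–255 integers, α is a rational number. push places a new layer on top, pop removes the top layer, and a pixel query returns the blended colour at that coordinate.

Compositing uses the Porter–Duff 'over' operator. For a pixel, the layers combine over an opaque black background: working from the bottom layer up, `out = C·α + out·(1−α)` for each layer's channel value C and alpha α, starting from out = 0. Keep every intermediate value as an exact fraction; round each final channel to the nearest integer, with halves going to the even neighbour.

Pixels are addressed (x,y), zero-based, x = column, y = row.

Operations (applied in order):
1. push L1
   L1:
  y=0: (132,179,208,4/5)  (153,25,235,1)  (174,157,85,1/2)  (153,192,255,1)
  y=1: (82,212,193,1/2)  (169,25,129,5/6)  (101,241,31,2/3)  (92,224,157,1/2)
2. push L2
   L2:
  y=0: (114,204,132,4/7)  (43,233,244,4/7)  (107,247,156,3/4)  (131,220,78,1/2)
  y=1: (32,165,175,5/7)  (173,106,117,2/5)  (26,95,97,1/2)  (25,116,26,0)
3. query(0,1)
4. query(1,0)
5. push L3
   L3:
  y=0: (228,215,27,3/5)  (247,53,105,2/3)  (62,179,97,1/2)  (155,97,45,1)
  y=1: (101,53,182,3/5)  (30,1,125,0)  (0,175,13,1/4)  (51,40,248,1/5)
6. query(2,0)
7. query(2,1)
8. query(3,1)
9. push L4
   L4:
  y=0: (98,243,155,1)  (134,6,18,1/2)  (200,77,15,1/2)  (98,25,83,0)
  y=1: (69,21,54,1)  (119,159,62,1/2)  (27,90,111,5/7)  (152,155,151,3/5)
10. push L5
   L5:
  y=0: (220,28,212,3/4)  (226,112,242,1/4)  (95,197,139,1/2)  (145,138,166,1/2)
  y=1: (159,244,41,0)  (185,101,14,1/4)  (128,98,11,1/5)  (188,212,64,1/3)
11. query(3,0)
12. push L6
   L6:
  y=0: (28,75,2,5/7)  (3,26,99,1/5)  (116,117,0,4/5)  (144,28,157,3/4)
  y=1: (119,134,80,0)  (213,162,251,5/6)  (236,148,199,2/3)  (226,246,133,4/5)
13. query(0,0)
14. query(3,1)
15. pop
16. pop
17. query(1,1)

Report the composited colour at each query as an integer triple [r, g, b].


(0,1) stack=L1,L2; from [0,0,0]:
L1 α=1/2: [41, 106, 193/2]
L2 α=5/7: [242/7, 1037/7, 1068/7]
= [35, 148, 153]

query (1,0) [L1,L2] — begin 0,0,0
L1 α=1: [153, 25, 235]
L2 α=4/7: [631/7, 1007/7, 1681/7]
= [90, 144, 240]

(2,0) stack=L1,L2,L3; from [0,0,0]:
L1 α=1/2: [87, 157/2, 85/2]
L2 α=3/4: [102, 1639/8, 1021/8]
L3 α=1/2: [82, 3071/16, 1797/16]
rounded: [82, 192, 112]

at x=2,y=1 over L1,L2,L3:
L1 α=2/3: [202/3, 482/3, 62/3]
L2 α=1/2: [140/3, 767/6, 353/6]
L3 α=1/4: [35, 1117/8, 379/8]
= [35, 140, 47]

query (3,1) [L1,L2,L3] — begin 0,0,0
+L1 (α=1/2) → [46, 112, 157/2]
+L2 (α=0) → [46, 112, 157/2]
+L3 (α=1/5) → [47, 488/5, 562/5]
→ [47, 98, 112]

at x=3,y=0 over L1,L2,L3,L4,L5:
after L1 α=1: [153, 192, 255]
after L2 α=1/2: [142, 206, 333/2]
after L3 α=1: [155, 97, 45]
after L4 α=0: [155, 97, 45]
after L5 α=1/2: [150, 235/2, 211/2]
= [150, 118, 106]

query (0,0) [L1,L2,L3,L4,L5,L6] — begin 0,0,0
after L1 α=4/5: [528/5, 716/5, 832/5]
after L2 α=4/7: [552/5, 6228/35, 5136/35]
after L3 α=3/5: [4524/25, 35031/175, 13107/175]
after L4 α=1: [98, 243, 155]
after L5 α=3/4: [379/2, 327/4, 791/4]
after L6 α=5/7: [519/7, 1077/14, 811/14]
→ [74, 77, 58]

at x=3,y=1 over L1,L2,L3,L4,L5,L6:
+L1 (α=1/2) → [46, 112, 157/2]
+L2 (α=0) → [46, 112, 157/2]
+L3 (α=1/5) → [47, 488/5, 562/5]
+L4 (α=3/5) → [110, 3301/25, 3389/25]
+L5 (α=1/3) → [136, 11902/75, 8378/75]
+L6 (α=4/5) → [208, 85702/375, 48278/375]
= [208, 229, 129]

at x=1,y=1 over L1,L2,L3,L4:
after L1 α=5/6: [845/6, 125/6, 215/2]
after L2 α=2/5: [1537/10, 549/10, 1113/10]
after L3 α=0: [1537/10, 549/10, 1113/10]
after L4 α=1/2: [2727/20, 2139/20, 1733/20]
= [136, 107, 87]


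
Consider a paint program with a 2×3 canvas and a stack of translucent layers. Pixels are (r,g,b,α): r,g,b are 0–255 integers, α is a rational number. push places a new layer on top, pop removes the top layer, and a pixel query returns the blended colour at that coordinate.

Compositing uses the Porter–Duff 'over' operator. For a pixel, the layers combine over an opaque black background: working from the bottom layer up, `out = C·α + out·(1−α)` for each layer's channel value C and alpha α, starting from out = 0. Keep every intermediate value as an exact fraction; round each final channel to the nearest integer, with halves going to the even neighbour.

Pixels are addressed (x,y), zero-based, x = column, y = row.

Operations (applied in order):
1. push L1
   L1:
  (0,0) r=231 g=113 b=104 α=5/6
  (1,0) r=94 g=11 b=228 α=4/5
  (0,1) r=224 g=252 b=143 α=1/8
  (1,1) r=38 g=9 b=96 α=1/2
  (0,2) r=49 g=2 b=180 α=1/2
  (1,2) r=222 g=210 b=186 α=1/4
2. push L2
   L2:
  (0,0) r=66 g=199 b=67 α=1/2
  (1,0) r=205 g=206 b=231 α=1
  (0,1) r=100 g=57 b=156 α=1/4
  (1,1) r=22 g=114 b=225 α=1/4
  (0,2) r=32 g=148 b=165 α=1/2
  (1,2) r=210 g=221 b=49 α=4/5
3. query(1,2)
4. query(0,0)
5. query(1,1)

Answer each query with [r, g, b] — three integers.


(1,2) stack=L1,L2; from [0,0,0]:
+L1 (α=1/4) → [111/2, 105/2, 93/2]
+L2 (α=4/5) → [1791/10, 1873/10, 97/2]
= [179, 187, 48]

at x=0,y=0 over L1,L2:
L1 α=5/6: [385/2, 565/6, 260/3]
L2 α=1/2: [517/4, 1759/12, 461/6]
→ [129, 147, 77]

at x=1,y=1 over L1,L2:
L1 α=1/2: [19, 9/2, 48]
L2 α=1/4: [79/4, 255/8, 369/4]
rounded: [20, 32, 92]


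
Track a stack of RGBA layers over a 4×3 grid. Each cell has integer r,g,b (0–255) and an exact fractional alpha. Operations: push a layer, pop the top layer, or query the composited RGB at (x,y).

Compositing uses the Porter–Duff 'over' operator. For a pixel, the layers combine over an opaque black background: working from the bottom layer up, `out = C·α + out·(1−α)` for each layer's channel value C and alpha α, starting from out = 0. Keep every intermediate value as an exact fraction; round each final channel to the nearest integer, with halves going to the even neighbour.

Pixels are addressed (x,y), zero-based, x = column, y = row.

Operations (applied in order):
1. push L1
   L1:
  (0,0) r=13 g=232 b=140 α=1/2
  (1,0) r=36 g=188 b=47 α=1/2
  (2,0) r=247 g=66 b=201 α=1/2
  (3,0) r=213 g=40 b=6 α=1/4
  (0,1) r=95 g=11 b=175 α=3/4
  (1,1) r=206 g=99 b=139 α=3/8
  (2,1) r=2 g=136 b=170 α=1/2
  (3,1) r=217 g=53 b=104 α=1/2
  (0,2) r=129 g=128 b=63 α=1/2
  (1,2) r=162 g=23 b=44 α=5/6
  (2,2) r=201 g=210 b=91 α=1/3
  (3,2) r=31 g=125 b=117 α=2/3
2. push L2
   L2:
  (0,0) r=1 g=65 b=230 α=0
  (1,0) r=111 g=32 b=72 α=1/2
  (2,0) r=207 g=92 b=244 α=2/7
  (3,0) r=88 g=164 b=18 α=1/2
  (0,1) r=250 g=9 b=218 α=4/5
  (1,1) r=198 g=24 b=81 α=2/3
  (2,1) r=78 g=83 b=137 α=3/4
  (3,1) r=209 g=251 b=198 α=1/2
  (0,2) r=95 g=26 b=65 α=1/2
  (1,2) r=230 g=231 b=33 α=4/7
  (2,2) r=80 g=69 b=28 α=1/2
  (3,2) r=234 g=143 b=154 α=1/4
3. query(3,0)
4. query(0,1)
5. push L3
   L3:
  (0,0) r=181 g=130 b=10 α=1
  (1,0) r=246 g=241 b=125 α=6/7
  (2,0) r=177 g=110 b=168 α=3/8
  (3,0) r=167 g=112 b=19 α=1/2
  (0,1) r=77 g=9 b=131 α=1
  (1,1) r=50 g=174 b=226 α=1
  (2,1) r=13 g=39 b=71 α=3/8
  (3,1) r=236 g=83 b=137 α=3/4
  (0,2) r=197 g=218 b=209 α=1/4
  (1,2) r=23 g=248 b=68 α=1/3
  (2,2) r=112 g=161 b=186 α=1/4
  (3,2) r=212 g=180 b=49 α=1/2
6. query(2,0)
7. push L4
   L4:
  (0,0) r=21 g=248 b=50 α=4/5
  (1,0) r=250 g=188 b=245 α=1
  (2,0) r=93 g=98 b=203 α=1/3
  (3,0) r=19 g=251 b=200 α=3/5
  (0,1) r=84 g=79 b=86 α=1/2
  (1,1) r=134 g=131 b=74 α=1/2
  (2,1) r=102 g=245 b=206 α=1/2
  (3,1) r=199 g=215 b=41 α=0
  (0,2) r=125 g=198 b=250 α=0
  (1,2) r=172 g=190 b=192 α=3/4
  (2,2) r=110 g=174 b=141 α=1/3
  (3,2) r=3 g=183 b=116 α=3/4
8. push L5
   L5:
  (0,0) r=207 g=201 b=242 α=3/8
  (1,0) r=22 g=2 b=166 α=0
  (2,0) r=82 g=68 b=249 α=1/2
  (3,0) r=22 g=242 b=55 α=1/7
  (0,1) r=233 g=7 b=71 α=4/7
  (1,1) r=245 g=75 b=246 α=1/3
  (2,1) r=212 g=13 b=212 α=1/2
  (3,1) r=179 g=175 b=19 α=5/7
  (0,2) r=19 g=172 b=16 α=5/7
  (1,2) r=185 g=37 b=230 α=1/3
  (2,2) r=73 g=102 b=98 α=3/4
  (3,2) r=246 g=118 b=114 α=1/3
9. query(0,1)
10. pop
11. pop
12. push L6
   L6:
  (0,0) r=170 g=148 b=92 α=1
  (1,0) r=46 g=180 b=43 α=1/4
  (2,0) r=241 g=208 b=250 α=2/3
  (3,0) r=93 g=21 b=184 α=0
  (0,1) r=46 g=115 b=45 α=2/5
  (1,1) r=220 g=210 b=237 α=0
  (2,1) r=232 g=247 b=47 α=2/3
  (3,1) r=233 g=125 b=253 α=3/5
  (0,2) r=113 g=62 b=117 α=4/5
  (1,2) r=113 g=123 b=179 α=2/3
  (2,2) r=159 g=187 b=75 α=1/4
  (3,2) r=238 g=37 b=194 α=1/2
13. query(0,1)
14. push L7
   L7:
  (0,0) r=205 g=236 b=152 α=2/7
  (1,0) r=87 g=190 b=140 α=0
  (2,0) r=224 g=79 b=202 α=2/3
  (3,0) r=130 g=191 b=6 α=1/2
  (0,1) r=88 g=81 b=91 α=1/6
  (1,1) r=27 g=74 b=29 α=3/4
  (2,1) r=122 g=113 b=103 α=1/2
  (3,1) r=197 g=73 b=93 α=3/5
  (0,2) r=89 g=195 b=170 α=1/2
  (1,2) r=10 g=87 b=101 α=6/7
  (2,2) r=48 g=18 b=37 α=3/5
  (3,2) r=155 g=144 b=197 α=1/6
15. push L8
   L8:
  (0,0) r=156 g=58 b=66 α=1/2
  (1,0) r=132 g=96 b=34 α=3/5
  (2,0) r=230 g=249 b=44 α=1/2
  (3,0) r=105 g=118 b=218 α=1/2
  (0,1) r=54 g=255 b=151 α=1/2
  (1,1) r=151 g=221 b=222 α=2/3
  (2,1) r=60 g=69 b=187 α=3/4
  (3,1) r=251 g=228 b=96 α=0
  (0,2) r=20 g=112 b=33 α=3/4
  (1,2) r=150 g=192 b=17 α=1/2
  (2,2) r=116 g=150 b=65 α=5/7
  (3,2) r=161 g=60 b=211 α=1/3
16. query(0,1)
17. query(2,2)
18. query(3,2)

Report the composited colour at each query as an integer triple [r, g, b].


query (3,0) [L1,L2] — begin 0,0,0
after L1 α=1/4: [213/4, 10, 3/2]
after L2 α=1/2: [565/8, 87, 39/4]
= [71, 87, 10]

query (0,1) [L1,L2] — begin 0,0,0
+L1 (α=3/4) → [285/4, 33/4, 525/4]
+L2 (α=4/5) → [857/4, 177/20, 4013/20]
→ [214, 9, 201]

(2,0) stack=L1,L2,L3; from [0,0,0]:
+L1 (α=1/2) → [247/2, 33, 201/2]
+L2 (α=2/7) → [2063/14, 349/7, 283/2]
+L3 (α=3/8) → [17749/112, 4055/56, 2423/16]
→ [158, 72, 151]

at x=0,y=1 over L1,L2,L3,L4,L5:
+L1 (α=3/4) → [285/4, 33/4, 525/4]
+L2 (α=4/5) → [857/4, 177/20, 4013/20]
+L3 (α=1) → [77, 9, 131]
+L4 (α=1/2) → [161/2, 44, 217/2]
+L5 (α=4/7) → [2347/14, 160/7, 1219/14]
→ [168, 23, 87]

query (0,1) [L1,L2,L3,L6] — begin 0,0,0
after L1 α=3/4: [285/4, 33/4, 525/4]
after L2 α=4/5: [857/4, 177/20, 4013/20]
after L3 α=1: [77, 9, 131]
after L6 α=2/5: [323/5, 257/5, 483/5]
= [65, 51, 97]

(0,1) stack=L1,L2,L3,L6,L7,L8; from [0,0,0]:
after L1 α=3/4: [285/4, 33/4, 525/4]
after L2 α=4/5: [857/4, 177/20, 4013/20]
after L3 α=1: [77, 9, 131]
after L6 α=2/5: [323/5, 257/5, 483/5]
after L7 α=1/6: [137/2, 169/3, 287/3]
after L8 α=1/2: [245/4, 467/3, 370/3]
rounded: [61, 156, 123]

(2,2) stack=L1,L2,L3,L6,L7,L8; from [0,0,0]:
+L1 (α=1/3) → [67, 70, 91/3]
+L2 (α=1/2) → [147/2, 139/2, 175/6]
+L3 (α=1/4) → [665/8, 739/8, 547/8]
+L6 (α=1/4) → [3267/32, 3713/32, 2241/32]
+L7 (α=3/5) → [5571/80, 4577/80, 4017/80]
+L8 (α=5/7) → [28771/280, 34577/280, 2431/40]
= [103, 123, 61]

query (3,2) [L1,L2,L3,L6,L7,L8] — begin 0,0,0
L1 α=2/3: [62/3, 250/3, 78]
L2 α=1/4: [74, 393/4, 97]
L3 α=1/2: [143, 1113/8, 73]
L6 α=1/2: [381/2, 1409/16, 267/2]
L7 α=1/6: [2215/12, 9349/96, 1729/12]
L8 α=1/3: [3181/18, 12229/144, 2995/18]
rounded: [177, 85, 166]
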